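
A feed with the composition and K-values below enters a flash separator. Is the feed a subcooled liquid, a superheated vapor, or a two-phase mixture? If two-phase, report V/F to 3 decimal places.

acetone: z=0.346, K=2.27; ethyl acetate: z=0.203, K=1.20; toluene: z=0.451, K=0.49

two-phase, V/F = 0.493

ΣzᵢKᵢ = 1.250; Σzᵢ/Kᵢ = 1.242.
Both exceed 1, so a two-phase solution exists.
Newton–Raphson from ψ = 0.5:
  ψ = 0.500: g = -0.0031, g' = -0.427 → ψ = 0.493
Converged at ψ = 0.493.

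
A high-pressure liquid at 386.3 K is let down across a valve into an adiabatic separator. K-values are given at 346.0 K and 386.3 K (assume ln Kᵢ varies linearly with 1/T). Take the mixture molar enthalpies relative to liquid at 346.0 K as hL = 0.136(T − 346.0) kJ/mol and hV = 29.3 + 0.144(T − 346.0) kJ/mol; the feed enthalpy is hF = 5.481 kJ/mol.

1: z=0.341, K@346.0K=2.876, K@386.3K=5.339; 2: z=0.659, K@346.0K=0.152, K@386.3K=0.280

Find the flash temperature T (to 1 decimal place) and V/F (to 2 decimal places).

Adiabatic flash: solve Rachford–Rice at each trial T, then check hF = ψ·hV(T) + (1−ψ)·hL(T).
  T = 346.0 K: K = (2.876, 0.152), RR gives ψ = 0.051, H_out = 1.490 kJ/mol
  T = 386.3 K: K = (5.339, 0.280), RR gives ψ = 0.322, H_out = 15.011 kJ/mol
  T = 366.1 K: K = (3.983, 0.210), RR gives ψ = 0.211, H_out = 8.935 kJ/mol
  T = 356.1 K: K = (3.403, 0.179), RR gives ψ = 0.141, H_out = 5.526 kJ/mol
  T = 351.1 K: K = (3.135, 0.165), RR gives ψ = 0.100, H_out = 3.625 kJ/mol
  T = 353.6 K: K = (3.267, 0.172), RR gives ψ = 0.121, H_out = 4.596 kJ/mol
  T = 354.9 K: K = (3.337, 0.176), RR gives ψ = 0.132, H_out = 5.084 kJ/mol
Linear interpolation between T = 354.9 (H_out = 5.084) and T = 356.1 (H_out = 5.526) on hF = 5.481 gives T ≈ 356.0 K, at which ψ = 0.14.

T = 356.0 K, V/F = 0.14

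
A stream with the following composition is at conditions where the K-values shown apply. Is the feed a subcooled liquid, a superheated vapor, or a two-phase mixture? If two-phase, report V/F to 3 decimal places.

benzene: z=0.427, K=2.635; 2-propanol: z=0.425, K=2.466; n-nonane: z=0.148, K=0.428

superheated vapor

ΣzᵢKᵢ = 2.237; Σzᵢ/Kᵢ = 0.680.
Since Σzᵢ/Kᵢ < 1 the mixture is above its dew point — single vapor phase.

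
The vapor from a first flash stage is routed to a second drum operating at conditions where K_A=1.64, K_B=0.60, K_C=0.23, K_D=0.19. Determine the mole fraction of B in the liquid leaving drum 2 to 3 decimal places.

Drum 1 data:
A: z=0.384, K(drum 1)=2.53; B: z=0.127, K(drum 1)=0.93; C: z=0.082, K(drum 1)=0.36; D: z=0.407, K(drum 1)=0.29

Drum 1:
Material balance + equilibrium reduce to Σ zᵢ(Kᵢ−1)/(1+ψ₁(Kᵢ−1)) = 0.
Feasibility: ΣzᵢKᵢ = 1.237, Σzᵢ/Kᵢ = 1.920 — both > 1, two phases present.
Newton–Raphson from ψ₁ = 0.5:
  ψ₁ = 0.500: g = -0.2015, g' = -0.855 → ψ₁ = 0.264
  ψ₁ = 0.264: g = -0.0096, g' = -0.816 → ψ₁ = 0.253
Converged at ψ₁ = 0.253.
Drum-1 compositions:
  A: x = 0.277, y = 0.701
  B: x = 0.129, y = 0.120
  C: x = 0.098, y = 0.035
  D: x = 0.496, y = 0.144
Drum-2 feed = drum-1 vapor: z₂ = (0.7007, 0.1202, 0.0352, 0.1438).
Drum 2:
Let ψ₂ = V/F and solve Σ zᵢ(Kᵢ−1)/(1+ψ₂(Kᵢ−1)) = 0.
Check two-phase: ΣzᵢKᵢ = 1.257 > 1 and Σzᵢ/Kᵢ = 1.538 > 1, so g(0) = 0.257 > 0 and g(1) = -0.538 < 0.
Newton iteration, ψ₂⁰ = 0.5:
  ψ₂ = 0.500: g = 0.0398, g' = -0.517 → ψ₂ = 0.577
  ψ₂ = 0.577: g = -0.0025, g' = -0.586 → ψ₂ = 0.573
Converged at ψ₂ = 0.573.
  A: x = 0.513, y = 0.841
  B: x = 0.156, y = 0.094
  C: x = 0.063, y = 0.014
  D: x = 0.268, y = 0.051

x_B (drum 2) = 0.156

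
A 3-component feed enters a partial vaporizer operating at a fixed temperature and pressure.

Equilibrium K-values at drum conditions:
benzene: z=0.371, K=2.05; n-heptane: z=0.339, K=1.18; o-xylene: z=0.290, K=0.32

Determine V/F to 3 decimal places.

Newton iteration, V/F⁰ = 0.5:
  V/F = 0.500: g = 0.0126, g' = -0.493 → V/F = 0.526
  V/F = 0.526: g = -0.0001, g' = -0.504 → V/F = 0.525
Converged at V/F = 0.525.

V/F = 0.525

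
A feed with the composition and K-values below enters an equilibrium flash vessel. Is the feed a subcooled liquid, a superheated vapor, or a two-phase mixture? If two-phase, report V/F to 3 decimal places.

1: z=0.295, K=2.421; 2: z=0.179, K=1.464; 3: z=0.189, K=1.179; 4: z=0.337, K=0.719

superheated vapor

ΣzᵢKᵢ = 1.441; Σzᵢ/Kᵢ = 0.873.
Since Σzᵢ/Kᵢ < 1 the mixture is above its dew point — single vapor phase.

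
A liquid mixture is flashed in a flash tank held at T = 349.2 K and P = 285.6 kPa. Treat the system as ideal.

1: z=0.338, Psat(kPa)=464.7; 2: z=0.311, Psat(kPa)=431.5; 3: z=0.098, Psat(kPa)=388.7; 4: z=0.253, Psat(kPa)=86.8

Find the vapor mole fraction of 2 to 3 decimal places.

Raoult's law: Kᵢ = Pᵢˢᵃᵗ/P = Pᵢˢᵃᵗ/285.6.
  K_1 = 464.7/285.6 = 1.62710, K_2 = 431.5/285.6 = 1.51085, K_3 = 388.7/285.6 = 1.36099, K_4 = 86.8/285.6 = 0.30392
Newton iteration, β⁰ = 0.5:
  β = 0.500: g = 0.0478, g' = -0.426 → β = 0.612
  β = 0.612: g = -0.0037, g' = -0.497 → β = 0.605
Converged at β = 0.605.
Compositions from xᵢ = zᵢ/(1+β(Kᵢ−1)), yᵢ = Kᵢxᵢ:
  1: x = 0.245, y = 0.399
  2: x = 0.238, y = 0.359
  3: x = 0.080, y = 0.109
  4: x = 0.437, y = 0.133

y_2 = 0.359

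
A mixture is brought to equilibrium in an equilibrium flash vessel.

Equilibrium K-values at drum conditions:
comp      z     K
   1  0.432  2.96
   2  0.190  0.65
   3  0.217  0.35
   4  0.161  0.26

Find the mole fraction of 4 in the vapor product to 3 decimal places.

Iterate (Newton) starting at ψ = 0.51:
  ψ = 0.510: g = -0.0599, g' = -0.882 → ψ = 0.442
Converged at ψ = 0.442.
Compositions from xᵢ = zᵢ/(1+ψ(Kᵢ−1)), yᵢ = Kᵢxᵢ:
  1: x = 0.231, y = 0.685
  2: x = 0.225, y = 0.146
  3: x = 0.304, y = 0.107
  4: x = 0.239, y = 0.062

y_4 = 0.062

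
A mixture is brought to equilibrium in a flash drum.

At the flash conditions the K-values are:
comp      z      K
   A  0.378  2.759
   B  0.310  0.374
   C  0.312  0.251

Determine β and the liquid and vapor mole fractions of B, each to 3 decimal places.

β = 0.195, x_B = 0.353, y_B = 0.132

Rachford–Rice: g(β) = Σ zᵢ(Kᵢ−1)/(1+β(Kᵢ−1)) = 0.
Check two-phase: ΣzᵢKᵢ = 1.237 > 1 and Σzᵢ/Kᵢ = 2.209 > 1, so g(0) = 0.237 > 0 and g(1) = -1.209 < 0.
Iterate (Newton) starting at β = 0.5:
  β = 0.500: g = -0.3023, g' = -1.036 → β = 0.208
  β = 0.208: g = -0.0133, g' = -1.033 → β = 0.195
Converged at β = 0.195.
Compositions from xᵢ = zᵢ/(1+β(Kᵢ−1)), yᵢ = Kᵢxᵢ:
  A: x = 0.281, y = 0.776
  B: x = 0.353, y = 0.132
  C: x = 0.365, y = 0.092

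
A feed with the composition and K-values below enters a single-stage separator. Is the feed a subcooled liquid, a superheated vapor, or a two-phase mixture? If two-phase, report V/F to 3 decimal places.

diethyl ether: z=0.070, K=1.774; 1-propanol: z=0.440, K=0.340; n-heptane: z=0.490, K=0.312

ΣzᵢKᵢ = 0.427; Σzᵢ/Kᵢ = 2.904.
Since ΣzᵢKᵢ < 1 the mixture is below its bubble point — single liquid phase.

subcooled liquid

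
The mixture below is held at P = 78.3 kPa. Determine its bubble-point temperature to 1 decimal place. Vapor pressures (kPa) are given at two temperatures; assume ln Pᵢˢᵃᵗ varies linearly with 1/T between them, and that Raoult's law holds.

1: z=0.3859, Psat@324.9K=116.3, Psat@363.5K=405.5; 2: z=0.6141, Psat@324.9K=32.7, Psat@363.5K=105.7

T = 330.2 K

Bubble-point temperature: ΣzᵢPᵢˢᵃᵗ(T) = P. Interpolate ln Pᵢˢᵃᵗ = aᵢ + bᵢ/T.
  T = 324.9 K: ΣzᵢPᵢˢᵃᵗ = 64.96 kPa
  T = 363.5 K: ΣzᵢPᵢˢᵃᵗ = 221.39 kPa
  T = 344.2 K: ΣzᵢPᵢˢᵃᵗ = 124.10 kPa
  T = 334.5 K: ΣzᵢPᵢˢᵃᵗ = 90.47 kPa
  T = 329.7 K: ΣzᵢPᵢˢᵃᵗ = 76.85 kPa
  T = 332.1 K: ΣzᵢPᵢˢᵃᵗ = 83.43 kPa
Interpolating between 329.7 K and 332.1 K gives T ≈ 330.2 K.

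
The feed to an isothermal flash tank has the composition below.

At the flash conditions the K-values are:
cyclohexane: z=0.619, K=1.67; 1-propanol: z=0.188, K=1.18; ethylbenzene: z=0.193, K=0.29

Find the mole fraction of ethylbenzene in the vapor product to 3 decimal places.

y_ethylbenzene = 0.124

Newton–Raphson from V/F = 0.48:
  V/F = 0.480: g = 0.1371, g' = -0.388 → V/F = 0.833
  V/F = 0.833: g = -0.0399, g' = -0.702 → V/F = 0.776
  V/F = 0.776: g = -0.0028, g' = -0.608 → V/F = 0.772
Converged at V/F = 0.772.
Compositions from xᵢ = zᵢ/(1+V/F(Kᵢ−1)), yᵢ = Kᵢxᵢ:
  cyclohexane: x = 0.408, y = 0.681
  1-propanol: x = 0.165, y = 0.195
  ethylbenzene: x = 0.427, y = 0.124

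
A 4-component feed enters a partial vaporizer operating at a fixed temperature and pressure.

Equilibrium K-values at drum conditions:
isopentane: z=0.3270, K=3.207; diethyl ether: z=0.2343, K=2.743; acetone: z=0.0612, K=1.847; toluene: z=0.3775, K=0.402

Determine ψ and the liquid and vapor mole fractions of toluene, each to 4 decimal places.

Newton iteration, ψ⁰ = 0.7:
  ψ = 0.7000: g = 0.11180, g' = -0.8070 → ψ = 0.8385
  ψ = 0.8385: g = -0.00341, g' = -0.8716 → ψ = 0.8346
Converged at ψ = 0.8346.
Compositions from xᵢ = zᵢ/(1+ψ(Kᵢ−1)), yᵢ = Kᵢxᵢ:
  isopentane: x = 0.1151, y = 0.3690
  diethyl ether: x = 0.0954, y = 0.2618
  acetone: x = 0.0359, y = 0.0662
  toluene: x = 0.7536, y = 0.3030

ψ = 0.8346, x_toluene = 0.7536, y_toluene = 0.3030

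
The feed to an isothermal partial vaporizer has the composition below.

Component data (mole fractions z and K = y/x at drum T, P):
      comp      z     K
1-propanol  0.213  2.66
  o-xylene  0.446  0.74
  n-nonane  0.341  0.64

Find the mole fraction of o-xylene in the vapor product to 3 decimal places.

y_o-xylene = 0.351

Newton iteration, ψ⁰ = 0.63:
  ψ = 0.630: g = -0.1246, g' = -0.257 → ψ = 0.146
  ψ = 0.146: g = 0.0347, g' = -0.462 → ψ = 0.221
  ψ = 0.221: g = 0.0024, g' = -0.401 → ψ = 0.227
Converged at ψ = 0.227.
Compositions from xᵢ = zᵢ/(1+ψ(Kᵢ−1)), yᵢ = Kᵢxᵢ:
  1-propanol: x = 0.155, y = 0.412
  o-xylene: x = 0.474, y = 0.351
  n-nonane: x = 0.371, y = 0.238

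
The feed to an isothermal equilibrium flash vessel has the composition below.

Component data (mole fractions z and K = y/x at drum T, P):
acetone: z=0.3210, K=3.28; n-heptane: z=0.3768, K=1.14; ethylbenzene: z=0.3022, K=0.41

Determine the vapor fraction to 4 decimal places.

ψ = 0.7465

Newton–Raphson from ψ = 0.32:
  ψ = 0.3200: g = 0.25384, g' = -0.7244 → ψ = 0.6704
  ψ = 0.6704: g = 0.04271, g' = -0.5551 → ψ = 0.7473
  ψ = 0.7473: g = -0.00049, g' = -0.5709 → ψ = 0.7465
Converged at ψ = 0.7465.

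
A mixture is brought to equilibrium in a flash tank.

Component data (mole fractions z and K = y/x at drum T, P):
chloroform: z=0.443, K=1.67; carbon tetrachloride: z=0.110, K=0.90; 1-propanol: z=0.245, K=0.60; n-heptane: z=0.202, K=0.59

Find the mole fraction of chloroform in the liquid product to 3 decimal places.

Let β = V/F and solve Σ zᵢ(Kᵢ−1)/(1+β(Kᵢ−1)) = 0.
Check two-phase: ΣzᵢKᵢ = 1.105 > 1 and Σzᵢ/Kᵢ = 1.138 > 1, so g(0) = 0.105 > 0 and g(1) = -0.138 < 0.
Iterate (Newton) starting at β = 0.31:
  β = 0.310: g = 0.0277, g' = -0.233 → β = 0.429
  β = 0.429: g = 0.0003, g' = -0.228 → β = 0.430
Converged at β = 0.430.
Compositions from xᵢ = zᵢ/(1+β(Kᵢ−1)), yᵢ = Kᵢxᵢ:
  chloroform: x = 0.344, y = 0.574
  carbon tetrachloride: x = 0.115, y = 0.103
  1-propanol: x = 0.296, y = 0.178
  n-heptane: x = 0.245, y = 0.145

x_chloroform = 0.344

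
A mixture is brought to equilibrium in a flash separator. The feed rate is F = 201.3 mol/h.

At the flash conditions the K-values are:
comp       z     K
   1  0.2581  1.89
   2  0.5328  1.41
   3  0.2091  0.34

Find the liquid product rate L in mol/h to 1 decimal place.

Material balance + equilibrium reduce to Σ zᵢ(Kᵢ−1)/(1+ψ(Kᵢ−1)) = 0.
g(0) = ΣzᵢKᵢ − 1 = 0.3102 and g(1) = 1 − Σzᵢ/Kᵢ = -0.1294, so a root lies in (0, 1).
Iterate (Newton) starting at ψ = 0.64:
  ψ = 0.6400: g = 0.08046, g' = -0.4122 → ψ = 0.8352
  ψ = 0.8352: g = -0.01303, g' = -0.5692 → ψ = 0.8123
  ψ = 0.8123: g = -0.00031, g' = -0.5426 → ψ = 0.8117
Converged at ψ = 0.8117.
Then V = ψ·F = 0.8117·201.3 = 163.4 mol/h and L = F − V = 37.9 mol/h.

L = 37.9 mol/h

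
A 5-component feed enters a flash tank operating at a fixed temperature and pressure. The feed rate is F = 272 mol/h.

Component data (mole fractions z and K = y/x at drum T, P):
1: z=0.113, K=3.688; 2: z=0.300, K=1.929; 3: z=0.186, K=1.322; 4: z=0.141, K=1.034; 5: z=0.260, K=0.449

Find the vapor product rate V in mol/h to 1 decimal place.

Material balance + equilibrium reduce to Σ zᵢ(Kᵢ−1)/(1+ψ(Kᵢ−1)) = 0.
g(0) = ΣzᵢKᵢ − 1 = 0.504 and g(1) = 1 − Σzᵢ/Kᵢ = -0.042, so a root lies in (0, 1).
Newton iteration, ψ⁰ = 0.58:
  ψ = 0.580: g = 0.1444, g' = -0.418 → ψ = 0.925
  ψ = 0.925: g = -0.0045, g' = -0.482 → ψ = 0.916
Converged at ψ = 0.916.
Then V = ψ·F = 0.9159·272 = 249.1 mol/h and L = F − V = 22.9 mol/h.

V = 249.1 mol/h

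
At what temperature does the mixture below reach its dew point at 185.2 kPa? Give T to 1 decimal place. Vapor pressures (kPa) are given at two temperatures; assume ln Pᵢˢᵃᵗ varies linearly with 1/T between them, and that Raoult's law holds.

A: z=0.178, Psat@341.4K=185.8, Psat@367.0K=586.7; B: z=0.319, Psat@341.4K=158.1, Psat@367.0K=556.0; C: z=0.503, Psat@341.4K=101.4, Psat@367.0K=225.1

Dew-point temperature: Σzᵢ·P/Pᵢˢᵃᵗ(T) = 1. Interpolate ln Pᵢˢᵃᵗ = aᵢ + bᵢ/T.
  T = 341.4 K: ΣzᵢP/Pᵢˢᵃᵗ = 1.4698
  T = 367.0 K: ΣzᵢP/Pᵢˢᵃᵗ = 0.5763
  T = 354.2 K: ΣzᵢP/Pᵢˢᵃᵗ = 0.9004
  T = 347.8 K: ΣzᵢP/Pᵢˢᵃᵗ = 1.1436
  T = 351.0 K: ΣzᵢP/Pᵢˢᵃᵗ = 1.0133
  T = 352.6 K: ΣzᵢP/Pᵢˢᵃᵗ = 0.9548
Interpolating between 351.0 K and 352.6 K gives T ≈ 351.4 K.

T = 351.4 K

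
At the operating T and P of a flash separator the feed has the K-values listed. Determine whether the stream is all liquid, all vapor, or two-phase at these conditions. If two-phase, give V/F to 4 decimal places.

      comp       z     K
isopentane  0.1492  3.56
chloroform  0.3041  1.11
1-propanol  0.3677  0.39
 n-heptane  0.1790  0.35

ΣzᵢKᵢ = 1.0748; Σzᵢ/Kᵢ = 1.7701.
Both exceed 1, so a two-phase solution exists.
Let ψ = V/F and solve Σ zᵢ(Kᵢ−1)/(1+ψ(Kᵢ−1)) = 0.
Newton iteration, ψ⁰ = 0.3:
  ψ = 0.3000: g = -0.17065, g' = -0.6379 → ψ = 0.0325
  ψ = 0.0325: g = 0.03826, g' = -1.0584 → ψ = 0.0686
  ψ = 0.0686: g = 0.00218, g' = -0.9429 → ψ = 0.0710
Converged at ψ = 0.0710.

two-phase, V/F = 0.0710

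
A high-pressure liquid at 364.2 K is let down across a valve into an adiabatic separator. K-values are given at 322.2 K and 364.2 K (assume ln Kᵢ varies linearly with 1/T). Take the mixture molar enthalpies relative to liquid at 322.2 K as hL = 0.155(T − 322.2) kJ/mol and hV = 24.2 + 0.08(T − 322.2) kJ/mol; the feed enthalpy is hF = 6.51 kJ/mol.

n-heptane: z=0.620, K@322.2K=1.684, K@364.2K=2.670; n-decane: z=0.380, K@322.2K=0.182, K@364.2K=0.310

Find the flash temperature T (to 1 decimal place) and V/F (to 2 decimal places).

T = 325.0 K, V/F = 0.25

Adiabatic flash: solve Rachford–Rice at each trial T, then check hF = ψ·hV(T) + (1−ψ)·hL(T).
  T = 322.2 K: K = (1.684, 0.182), RR gives ψ = 0.202, H_out = 4.898 kJ/mol
  T = 364.2 K: K = (2.670, 0.310), RR gives ψ = 0.671, H_out = 20.635 kJ/mol
  T = 343.2 K: K = (2.151, 0.241), RR gives ψ = 0.487, H_out = 14.275 kJ/mol
  T = 332.7 K: K = (1.910, 0.211), RR gives ψ = 0.368, H_out = 10.242 kJ/mol
  T = 327.4 K: K = (1.794, 0.196), RR gives ψ = 0.293, H_out = 7.774 kJ/mol
  T = 324.8 K: K = (1.739, 0.189), RR gives ψ = 0.250, H_out = 6.403 kJ/mol
  T = 326.1 K: K = (1.766, 0.192), RR gives ψ = 0.272, H_out = 7.104 kJ/mol
Linear interpolation between T = 324.8 (H_out = 6.403) and T = 326.1 (H_out = 7.104) on hF = 6.51 gives T ≈ 325.0 K, at which ψ = 0.25.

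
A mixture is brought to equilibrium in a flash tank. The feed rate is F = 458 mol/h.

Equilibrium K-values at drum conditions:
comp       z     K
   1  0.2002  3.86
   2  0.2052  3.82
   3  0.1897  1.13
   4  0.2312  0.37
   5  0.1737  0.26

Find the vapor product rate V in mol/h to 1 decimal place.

Rachford–Rice: g(β) = Σ zᵢ(Kᵢ−1)/(1+β(Kᵢ−1)) = 0.
Check two-phase: ΣzᵢKᵢ = 1.9017 > 1 and Σzᵢ/Kᵢ = 1.5664 > 1, so g(0) = 0.9017 > 0 and g(1) = -0.5664 < 0.
Newton iteration, β⁰ = 0.5:
  β = 0.5000: g = 0.08223, g' = -0.9963 → β = 0.5825
  β = 0.5825: g = 0.00062, g' = -0.9897 → β = 0.5832
Converged at β = 0.5832.
Then V = β·F = 0.5832·458 = 267.1 mol/h and L = F − V = 190.9 mol/h.

V = 267.1 mol/h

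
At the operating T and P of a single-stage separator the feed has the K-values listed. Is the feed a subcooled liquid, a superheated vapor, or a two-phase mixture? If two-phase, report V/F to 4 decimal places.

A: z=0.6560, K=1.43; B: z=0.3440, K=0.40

ΣzᵢKᵢ = 1.0757; Σzᵢ/Kᵢ = 1.3187.
Both exceed 1, so a two-phase solution exists.
Let ψ = V/F and solve Σ zᵢ(Kᵢ−1)/(1+ψ(Kᵢ−1)) = 0.
Newton iteration, ψ⁰ = 0.33:
  ψ = 0.3300: g = -0.01033, g' = -0.2856 → ψ = 0.2938
  ψ = 0.2938: g = -0.00014, g' = -0.2781 → ψ = 0.2933
Converged at ψ = 0.2933.

two-phase, V/F = 0.2933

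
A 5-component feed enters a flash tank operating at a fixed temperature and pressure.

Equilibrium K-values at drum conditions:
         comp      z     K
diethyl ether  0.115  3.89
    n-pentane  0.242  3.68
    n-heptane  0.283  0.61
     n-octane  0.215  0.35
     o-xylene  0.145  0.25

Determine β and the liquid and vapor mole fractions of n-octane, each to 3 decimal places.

Material balance + equilibrium reduce to Σ zᵢ(Kᵢ−1)/(1+β(Kᵢ−1)) = 0.
Feasibility: ΣzᵢKᵢ = 1.622, Σzᵢ/Kᵢ = 1.754 — both > 1, two phases present.
Newton–Raphson from β = 0.5:
  β = 0.500: g = -0.1050, g' = -0.953 → β = 0.390
  β = 0.390: g = 0.0025, g' = -1.014 → β = 0.392
Converged at β = 0.392.
Compositions from xᵢ = zᵢ/(1+β(Kᵢ−1)), yᵢ = Kᵢxᵢ:
  diethyl ether: x = 0.054, y = 0.210
  n-pentane: x = 0.118, y = 0.434
  n-heptane: x = 0.334, y = 0.204
  n-octane: x = 0.289, y = 0.101
  o-xylene: x = 0.205, y = 0.051

β = 0.392, x_n-octane = 0.289, y_n-octane = 0.101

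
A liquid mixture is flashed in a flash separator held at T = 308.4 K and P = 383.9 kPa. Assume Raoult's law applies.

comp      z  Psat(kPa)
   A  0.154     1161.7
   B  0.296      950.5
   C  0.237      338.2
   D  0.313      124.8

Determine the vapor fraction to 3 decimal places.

ψ = 0.582

Raoult's law: Kᵢ = Pᵢˢᵃᵗ/P = Pᵢˢᵃᵗ/383.9.
  K_A = 1161.7/383.9 = 3.02605, K_B = 950.5/383.9 = 2.47591, K_C = 338.2/383.9 = 0.88096, K_D = 124.8/383.9 = 0.32508
Let ψ = V/F and solve Σ zᵢ(Kᵢ−1)/(1+ψ(Kᵢ−1)) = 0.
Check two-phase: ΣzᵢKᵢ = 1.509 > 1 and Σzᵢ/Kᵢ = 1.402 > 1, so g(0) = 0.509 > 0 and g(1) = -0.402 < 0.
Iterate (Newton) starting at ψ = 0.63:
  ψ = 0.630: g = -0.0346, g' = -0.731 → ψ = 0.583
  ψ = 0.583: g = -0.0005, g' = -0.710 → ψ = 0.582
Converged at ψ = 0.582.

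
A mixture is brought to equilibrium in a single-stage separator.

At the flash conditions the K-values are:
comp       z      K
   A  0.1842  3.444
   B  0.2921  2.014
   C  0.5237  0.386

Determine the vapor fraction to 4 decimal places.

ψ = 0.4156

Newton iteration, ψ⁰ = 0.6:
  ψ = 0.6000: g = -0.14243, g' = -0.7919 → ψ = 0.4201
  ψ = 0.4201: g = -0.00352, g' = -0.7741 → ψ = 0.4156
Converged at ψ = 0.4156.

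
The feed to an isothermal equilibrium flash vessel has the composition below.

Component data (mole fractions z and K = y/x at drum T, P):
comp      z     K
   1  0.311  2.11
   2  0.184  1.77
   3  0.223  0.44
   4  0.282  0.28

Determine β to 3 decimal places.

Newton–Raphson from β = 0.5:
  β = 0.500: g = -0.1664, g' = -0.707 → β = 0.265
  β = 0.265: g = -0.0129, g' = -0.624 → β = 0.244
Converged at β = 0.244.

β = 0.244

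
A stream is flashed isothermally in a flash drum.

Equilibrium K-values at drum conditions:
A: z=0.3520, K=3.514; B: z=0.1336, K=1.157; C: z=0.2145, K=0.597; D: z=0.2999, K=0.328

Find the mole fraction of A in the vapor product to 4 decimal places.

y_A = 0.5482

Let ψ = V/F and solve Σ zᵢ(Kᵢ−1)/(1+ψ(Kᵢ−1)) = 0.
Feasibility: ΣzᵢKᵢ = 1.6179, Σzᵢ/Kᵢ = 1.4893 — both > 1, two phases present.
Iterate (Newton) starting at ψ = 0.5:
  ψ = 0.5000: g = -0.00024, g' = -0.8014 → ψ = 0.4997
Converged at ψ = 0.4997.
Compositions from xᵢ = zᵢ/(1+ψ(Kᵢ−1)), yᵢ = Kᵢxᵢ:
  A: x = 0.1560, y = 0.5482
  B: x = 0.1239, y = 0.1433
  C: x = 0.2686, y = 0.1603
  D: x = 0.4515, y = 0.1481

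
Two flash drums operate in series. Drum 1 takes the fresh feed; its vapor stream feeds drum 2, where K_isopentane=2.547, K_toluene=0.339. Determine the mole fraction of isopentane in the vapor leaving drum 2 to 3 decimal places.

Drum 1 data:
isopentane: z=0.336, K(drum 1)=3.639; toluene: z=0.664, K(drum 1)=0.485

Drum 1:
Material balance + equilibrium reduce to Σ zᵢ(Kᵢ−1)/(1+ψ₁(Kᵢ−1)) = 0.
Check two-phase: ΣzᵢKᵢ = 1.545 > 1 and Σzᵢ/Kᵢ = 1.461 > 1, so g(0) = 0.545 > 0 and g(1) = -0.461 < 0.
Binary case is linear: z₁(K₁−1)(1+ψ₁(K₂−1)) + z₂(K₂−1)(1+ψ₁(K₁−1)) = 0
⇒ ψ₁ = [z₁(K₁−1)+z₂(K₂−1)] / [−(K₁−1)(K₂−1)] = 0.5447/1.3591 = 0.401
Drum-1 compositions:
  isopentane: x = 0.163, y = 0.594
  toluene: x = 0.837, y = 0.406
Drum-2 feed = drum-1 vapor: z₂ = (0.5942, 0.4058).
Drum 2:
Rachford–Rice: g(ψ₂) = Σ zᵢ(Kᵢ−1)/(1+ψ₂(Kᵢ−1)) = 0.
g(0) = ΣzᵢKᵢ − 1 = 0.651 and g(1) = 1 − Σzᵢ/Kᵢ = -0.430, so a root lies in (0, 1).
Iterate (Newton) starting at ψ₂ = 0.45:
  ψ₂ = 0.450: g = 0.1601, g' = -0.854 → ψ₂ = 0.638
  ψ₂ = 0.638: g = -0.0009, g' = -0.890 → ψ₂ = 0.637
Converged at ψ₂ = 0.637.
  isopentane: x = 0.299, y = 0.762
  toluene: x = 0.701, y = 0.238

y_isopentane (drum 2) = 0.762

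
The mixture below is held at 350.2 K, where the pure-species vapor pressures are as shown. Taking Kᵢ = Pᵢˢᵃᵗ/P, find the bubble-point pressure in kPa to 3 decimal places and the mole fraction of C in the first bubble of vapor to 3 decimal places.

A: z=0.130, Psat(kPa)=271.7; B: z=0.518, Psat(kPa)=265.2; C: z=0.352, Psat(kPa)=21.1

At the bubble point ψ → 0, so ΣzᵢKᵢ = 1 with Kᵢ = Pᵢˢᵃᵗ/P ⇒ P = ΣzᵢPᵢˢᵃᵗ.
P = 0.130·271.7 + 0.518·265.2 + 0.352·21.1 = 180.122 kPa
yᵢ = zᵢPᵢˢᵃᵗ/P ⇒ y_C = 0.352·21.1/180.122 = 0.041

Pbub = 180.122 kPa, y_C = 0.041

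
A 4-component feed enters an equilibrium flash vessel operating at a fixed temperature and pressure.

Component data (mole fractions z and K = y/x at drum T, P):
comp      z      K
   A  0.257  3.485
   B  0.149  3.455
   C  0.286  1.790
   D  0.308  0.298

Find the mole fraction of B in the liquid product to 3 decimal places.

x_B = 0.051

Let β = V/F and solve Σ zᵢ(Kᵢ−1)/(1+β(Kᵢ−1)) = 0.
Check two-phase: ΣzᵢKᵢ = 2.014 > 1 and Σzᵢ/Kᵢ = 1.310 > 1, so g(0) = 1.014 > 0 and g(1) = -0.310 < 0.
Newton–Raphson from β = 0.46:
  β = 0.460: g = 0.3162, g' = -0.971 → β = 0.786
  β = 0.786: g = -0.0016, g' = -1.109 → β = 0.784
Converged at β = 0.784.
Compositions from xᵢ = zᵢ/(1+β(Kᵢ−1)), yᵢ = Kᵢxᵢ:
  A: x = 0.087, y = 0.304
  B: x = 0.051, y = 0.176
  C: x = 0.177, y = 0.316
  D: x = 0.685, y = 0.204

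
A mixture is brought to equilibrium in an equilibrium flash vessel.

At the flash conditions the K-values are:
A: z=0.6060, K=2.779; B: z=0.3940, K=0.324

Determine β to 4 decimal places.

β = 0.6750

Material balance + equilibrium reduce to Σ zᵢ(Kᵢ−1)/(1+β(Kᵢ−1)) = 0.
Check two-phase: ΣzᵢKᵢ = 1.8117 > 1 and Σzᵢ/Kᵢ = 1.4341 > 1, so g(0) = 0.8117 > 0 and g(1) = -0.4341 < 0.
Binary case is linear: z₁(K₁−1)(1+β(K₂−1)) + z₂(K₂−1)(1+β(K₁−1)) = 0
⇒ β = [z₁(K₁−1)+z₂(K₂−1)] / [−(K₁−1)(K₂−1)] = 0.81173/1.20260 = 0.6750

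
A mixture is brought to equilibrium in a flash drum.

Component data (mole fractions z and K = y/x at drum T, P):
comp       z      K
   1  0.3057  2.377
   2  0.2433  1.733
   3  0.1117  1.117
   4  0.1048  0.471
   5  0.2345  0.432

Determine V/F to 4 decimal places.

V/F = 0.7701

Rachford–Rice: g(V/F) = Σ zᵢ(Kᵢ−1)/(1+V/F(Kᵢ−1)) = 0.
Check two-phase: ΣzᵢKᵢ = 1.4237 > 1 and Σzᵢ/Kᵢ = 1.1343 > 1, so g(0) = 0.4237 > 0 and g(1) = -0.1343 < 0.
Iterate (Newton) starting at V/F = 0.62:
  V/F = 0.6200: g = 0.07378, g' = -0.4770 → V/F = 0.7747
  V/F = 0.7747: g = -0.00238, g' = -0.5156 → V/F = 0.7701
Converged at V/F = 0.7701.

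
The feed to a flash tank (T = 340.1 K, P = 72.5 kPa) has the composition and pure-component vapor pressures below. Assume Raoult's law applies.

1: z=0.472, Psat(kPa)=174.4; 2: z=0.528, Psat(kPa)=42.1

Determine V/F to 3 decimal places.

Raoult's law: Kᵢ = Pᵢˢᵃᵗ/P = Pᵢˢᵃᵗ/72.5.
  K_1 = 174.4/72.5 = 2.40552, K_2 = 42.1/72.5 = 0.58069
Material balance + equilibrium reduce to Σ zᵢ(Kᵢ−1)/(1+V/F(Kᵢ−1)) = 0.
g(0) = ΣzᵢKᵢ − 1 = 0.442 and g(1) = 1 − Σzᵢ/Kᵢ = -0.105, so a root lies in (0, 1).
Binary case is linear: z₁(K₁−1)(1+V/F(K₂−1)) + z₂(K₂−1)(1+V/F(K₁−1)) = 0
⇒ V/F = [z₁(K₁−1)+z₂(K₂−1)] / [−(K₁−1)(K₂−1)] = 0.4420/0.5893 = 0.750

V/F = 0.750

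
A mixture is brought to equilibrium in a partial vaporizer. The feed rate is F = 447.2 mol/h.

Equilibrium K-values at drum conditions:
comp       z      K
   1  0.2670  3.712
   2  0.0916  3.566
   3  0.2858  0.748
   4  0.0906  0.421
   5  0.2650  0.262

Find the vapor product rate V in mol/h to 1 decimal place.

V = 196.5 mol/h

Iterate (Newton) starting at V/F = 0.53:
  V/F = 0.5300: g = -0.08333, g' = -0.9156 → V/F = 0.4390
  V/F = 0.4390: g = 0.00049, g' = -0.9360 → V/F = 0.4395
Converged at V/F = 0.4395.
Then V = V/F·F = 0.4395·447.2 = 196.5 mol/h and L = F − V = 250.7 mol/h.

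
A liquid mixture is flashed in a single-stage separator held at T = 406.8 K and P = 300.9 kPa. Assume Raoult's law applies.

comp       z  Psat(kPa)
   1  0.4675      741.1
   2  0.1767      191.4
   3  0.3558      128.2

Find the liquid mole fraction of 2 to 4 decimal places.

x_2 = 0.2209

Raoult's law: Kᵢ = Pᵢˢᵃᵗ/P = Pᵢˢᵃᵗ/300.9.
  K_1 = 741.1/300.9 = 2.462944, K_2 = 191.4/300.9 = 0.636092, K_3 = 128.2/300.9 = 0.426055
Material balance + equilibrium reduce to Σ zᵢ(Kᵢ−1)/(1+β(Kᵢ−1)) = 0.
g(0) = ΣzᵢKᵢ − 1 = 0.4154 and g(1) = 1 − Σzᵢ/Kᵢ = -0.3027, so a root lies in (0, 1).
Iterate (Newton) starting at β = 0.43:
  β = 0.4300: g = 0.07247, g' = -0.6165 → β = 0.5476
  β = 0.5476: g = 0.00164, g' = -0.5942 → β = 0.5503
Converged at β = 0.5503.
Compositions from xᵢ = zᵢ/(1+β(Kᵢ−1)), yᵢ = Kᵢxᵢ:
  1: x = 0.2590, y = 0.6379
  2: x = 0.2209, y = 0.1405
  3: x = 0.5201, y = 0.2216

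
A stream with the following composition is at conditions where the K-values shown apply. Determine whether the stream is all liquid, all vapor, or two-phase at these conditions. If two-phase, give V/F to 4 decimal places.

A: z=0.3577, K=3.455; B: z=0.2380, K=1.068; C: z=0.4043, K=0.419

ΣzᵢKᵢ = 1.6594; Σzᵢ/Kᵢ = 1.2913.
Both exceed 1, so a two-phase solution exists.
Material balance + equilibrium reduce to Σ zᵢ(Kᵢ−1)/(1+ψ(Kᵢ−1)) = 0.
Newton iteration, ψ⁰ = 0.43:
  ψ = 0.4300: g = 0.12979, g' = -0.7537 → ψ = 0.6022
  ψ = 0.6022: g = 0.00856, g' = -0.6749 → ψ = 0.6149
Converged at ψ = 0.6149.

two-phase, V/F = 0.6149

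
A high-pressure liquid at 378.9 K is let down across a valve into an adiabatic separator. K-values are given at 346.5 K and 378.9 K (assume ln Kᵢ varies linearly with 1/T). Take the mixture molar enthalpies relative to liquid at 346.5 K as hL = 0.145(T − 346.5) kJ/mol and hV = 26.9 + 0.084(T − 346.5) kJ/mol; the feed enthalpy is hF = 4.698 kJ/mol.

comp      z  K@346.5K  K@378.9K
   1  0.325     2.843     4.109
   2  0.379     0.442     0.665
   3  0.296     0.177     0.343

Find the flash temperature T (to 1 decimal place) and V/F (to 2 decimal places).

T = 350.4 K, V/F = 0.15

Adiabatic flash: solve Rachford–Rice at each trial T, then check hF = ψ·hV(T) + (1−ψ)·hL(T).
  T = 346.5 K: K = (2.843, 0.442, 0.177), RR gives ψ = 0.114, H_out = 3.074 kJ/mol
  T = 378.9 K: K = (4.109, 0.665, 0.343), RR gives ψ = 0.445, H_out = 15.786 kJ/mol
  T = 362.7 K: K = (3.446, 0.547, 0.250), RR gives ψ = 0.275, H_out = 9.464 kJ/mol
  T = 354.6 K: K = (3.137, 0.493, 0.211), RR gives ψ = 0.196, H_out = 6.349 kJ/mol
  T = 350.6 K: K = (2.990, 0.467, 0.194), RR gives ψ = 0.156, H_out = 4.761 kJ/mol
  T = 348.6 K: K = (2.918, 0.455, 0.185), RR gives ψ = 0.136, H_out = 3.947 kJ/mol
Linear interpolation between T = 348.6 (H_out = 3.947) and T = 350.6 (H_out = 4.761) on hF = 4.698 gives T ≈ 350.4 K, at which ψ = 0.15.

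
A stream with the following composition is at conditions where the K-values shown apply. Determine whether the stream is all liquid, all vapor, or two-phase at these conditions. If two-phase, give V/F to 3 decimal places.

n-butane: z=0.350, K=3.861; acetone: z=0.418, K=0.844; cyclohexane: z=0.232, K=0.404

ΣzᵢKᵢ = 1.798; Σzᵢ/Kᵢ = 1.160.
Both exceed 1, so a two-phase solution exists.
Newton iteration, ψ⁰ = 0.64:
  ψ = 0.640: g = 0.0577, g' = -0.585 → ψ = 0.739
  ψ = 0.739: g = 0.0009, g' = -0.572 → ψ = 0.740
Converged at ψ = 0.740.

two-phase, V/F = 0.740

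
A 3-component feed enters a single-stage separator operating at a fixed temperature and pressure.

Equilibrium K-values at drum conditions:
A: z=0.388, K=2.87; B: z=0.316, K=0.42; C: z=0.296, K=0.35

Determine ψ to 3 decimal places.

Material balance + equilibrium reduce to Σ zᵢ(Kᵢ−1)/(1+ψ(Kᵢ−1)) = 0.
Feasibility: ΣzᵢKᵢ = 1.350, Σzᵢ/Kᵢ = 1.733 — both > 1, two phases present.
Newton iteration, ψ⁰ = 0.48:
  ψ = 0.480: g = -0.1513, g' = -0.845 → ψ = 0.301
  ψ = 0.301: g = 0.0030, g' = -0.905 → ψ = 0.304
Converged at ψ = 0.304.

ψ = 0.304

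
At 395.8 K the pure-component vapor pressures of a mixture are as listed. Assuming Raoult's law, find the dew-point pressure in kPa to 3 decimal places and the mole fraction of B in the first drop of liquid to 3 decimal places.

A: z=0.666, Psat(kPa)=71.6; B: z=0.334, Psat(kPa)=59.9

At the dew point ψ → 1, so Σzᵢ/Kᵢ = 1 with Kᵢ = Pᵢˢᵃᵗ/P ⇒ 1/P = Σzᵢ/Pᵢˢᵃᵗ.
1/P = 0.666/71.6 + 0.334/59.9 = 0.014878 ⇒ P = 67.215 kPa
xᵢ = zᵢP/Pᵢˢᵃᵗ ⇒ x_B = 0.334·67.215/59.9 = 0.375

Pdew = 67.215 kPa, x_B = 0.375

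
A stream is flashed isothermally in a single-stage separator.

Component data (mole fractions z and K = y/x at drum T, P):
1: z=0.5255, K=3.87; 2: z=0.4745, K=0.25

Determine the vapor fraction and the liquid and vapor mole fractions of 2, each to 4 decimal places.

ψ = 0.5353, x_2 = 0.7928, y_2 = 0.1982

Newton–Raphson from ψ = 0.65:
  ψ = 0.6500: g = -0.16806, g' = -1.5433 → ψ = 0.5411
  ψ = 0.5411: g = -0.00818, g' = -1.4201 → ψ = 0.5353
Converged at ψ = 0.5353.
Compositions from xᵢ = zᵢ/(1+ψ(Kᵢ−1)), yᵢ = Kᵢxᵢ:
  1: x = 0.2072, y = 0.8018
  2: x = 0.7928, y = 0.1982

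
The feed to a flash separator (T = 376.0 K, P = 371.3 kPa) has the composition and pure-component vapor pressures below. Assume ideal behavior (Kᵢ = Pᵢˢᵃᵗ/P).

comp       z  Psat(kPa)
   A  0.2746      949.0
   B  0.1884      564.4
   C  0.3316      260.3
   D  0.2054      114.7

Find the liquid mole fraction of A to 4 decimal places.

x_A = 0.1586

Raoult's law: Kᵢ = Pᵢˢᵃᵗ/P = Pᵢˢᵃᵗ/371.3.
  K_A = 949.0/371.3 = 2.555885, K_B = 564.4/371.3 = 1.520065, K_C = 260.3/371.3 = 0.701050, K_D = 114.7/371.3 = 0.308915
Newton–Raphson from ψ = 0.5:
  ψ = 0.5000: g = -0.01539, g' = -0.5124 → ψ = 0.4700
  ψ = 0.4700: g = -0.00004, g' = -0.5100 → ψ = 0.4699
Converged at ψ = 0.4699.
Compositions from xᵢ = zᵢ/(1+ψ(Kᵢ−1)), yᵢ = Kᵢxᵢ:
  A: x = 0.1586, y = 0.4054
  B: x = 0.1514, y = 0.2301
  C: x = 0.3858, y = 0.2705
  D: x = 0.3042, y = 0.0940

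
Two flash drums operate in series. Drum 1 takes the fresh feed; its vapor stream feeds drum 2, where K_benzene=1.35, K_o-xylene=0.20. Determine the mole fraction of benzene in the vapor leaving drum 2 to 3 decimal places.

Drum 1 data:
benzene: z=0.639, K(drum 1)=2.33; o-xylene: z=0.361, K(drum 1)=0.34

Drum 1:
Material balance + equilibrium reduce to Σ zᵢ(Kᵢ−1)/(1+ψ₁(Kᵢ−1)) = 0.
g(0) = ΣzᵢKᵢ − 1 = 0.612 and g(1) = 1 − Σzᵢ/Kᵢ = -0.336, so a root lies in (0, 1).
Binary case is linear: z₁(K₁−1)(1+ψ₁(K₂−1)) + z₂(K₂−1)(1+ψ₁(K₁−1)) = 0
⇒ ψ₁ = [z₁(K₁−1)+z₂(K₂−1)] / [−(K₁−1)(K₂−1)] = 0.6116/0.8778 = 0.697
Drum-1 compositions:
  benzene: x = 0.332, y = 0.773
  o-xylene: x = 0.668, y = 0.227
Drum-2 feed = drum-1 vapor: z₂ = (0.7728, 0.2272).
Drum 2:
Rachford–Rice: g(ψ₂) = Σ zᵢ(Kᵢ−1)/(1+ψ₂(Kᵢ−1)) = 0.
Check two-phase: ΣzᵢKᵢ = 1.089 > 1 and Σzᵢ/Kᵢ = 1.709 > 1, so g(0) = 0.089 > 0 and g(1) = -0.709 < 0.
Binary case is linear: z₁(K₁−1)(1+ψ₂(K₂−1)) + z₂(K₂−1)(1+ψ₂(K₁−1)) = 0
⇒ ψ₂ = [z₁(K₁−1)+z₂(K₂−1)] / [−(K₁−1)(K₂−1)] = 0.0887/0.2800 = 0.317
  benzene: x = 0.696, y = 0.939
  o-xylene: x = 0.304, y = 0.061

y_benzene (drum 2) = 0.939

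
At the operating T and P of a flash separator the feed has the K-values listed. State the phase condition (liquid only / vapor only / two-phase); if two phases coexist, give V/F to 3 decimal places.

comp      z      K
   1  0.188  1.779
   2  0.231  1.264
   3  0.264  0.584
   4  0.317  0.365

liquid only

ΣzᵢKᵢ = 0.896; Σzᵢ/Kᵢ = 1.609.
Since ΣzᵢKᵢ < 1 the mixture is below its bubble point — single liquid phase.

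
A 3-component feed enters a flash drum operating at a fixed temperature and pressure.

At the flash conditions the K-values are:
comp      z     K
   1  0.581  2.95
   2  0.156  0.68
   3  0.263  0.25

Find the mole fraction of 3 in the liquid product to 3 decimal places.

Newton iteration, ψ⁰ = 0.5:
  ψ = 0.500: g = 0.1986, g' = -0.968 → ψ = 0.705
  ψ = 0.705: g = -0.0062, g' = -1.085 → ψ = 0.700
  ψ = 0.700: g = -0.0000, g' = -1.076 → ψ = 0.699
Converged at ψ = 0.699.
Compositions from xᵢ = zᵢ/(1+ψ(Kᵢ−1)), yᵢ = Kᵢxᵢ:
  1: x = 0.246, y = 0.725
  2: x = 0.201, y = 0.137
  3: x = 0.553, y = 0.138

x_3 = 0.553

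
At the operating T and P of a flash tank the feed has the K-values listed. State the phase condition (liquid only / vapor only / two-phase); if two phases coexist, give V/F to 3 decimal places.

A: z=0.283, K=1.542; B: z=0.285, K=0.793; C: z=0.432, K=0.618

liquid only

ΣzᵢKᵢ = 0.929; Σzᵢ/Kᵢ = 1.242.
Since ΣzᵢKᵢ < 1 the mixture is below its bubble point — single liquid phase.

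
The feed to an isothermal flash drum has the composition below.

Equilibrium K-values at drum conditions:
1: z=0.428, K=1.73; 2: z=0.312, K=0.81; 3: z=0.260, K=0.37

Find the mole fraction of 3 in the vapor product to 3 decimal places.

Rachford–Rice: g(V/F) = Σ zᵢ(Kᵢ−1)/(1+V/F(Kᵢ−1)) = 0.
Check two-phase: ΣzᵢKᵢ = 1.089 > 1 and Σzᵢ/Kᵢ = 1.335 > 1, so g(0) = 0.089 > 0 and g(1) = -0.335 < 0.
Newton–Raphson from V/F = 0.5:
  V/F = 0.500: g = -0.0757, g' = -0.356 → V/F = 0.287
  V/F = 0.287: g = -0.0044, g' = -0.322 → V/F = 0.274
Converged at V/F = 0.274.
Compositions from xᵢ = zᵢ/(1+V/F(Kᵢ−1)), yᵢ = Kᵢxᵢ:
  1: x = 0.357, y = 0.617
  2: x = 0.329, y = 0.267
  3: x = 0.314, y = 0.116

y_3 = 0.116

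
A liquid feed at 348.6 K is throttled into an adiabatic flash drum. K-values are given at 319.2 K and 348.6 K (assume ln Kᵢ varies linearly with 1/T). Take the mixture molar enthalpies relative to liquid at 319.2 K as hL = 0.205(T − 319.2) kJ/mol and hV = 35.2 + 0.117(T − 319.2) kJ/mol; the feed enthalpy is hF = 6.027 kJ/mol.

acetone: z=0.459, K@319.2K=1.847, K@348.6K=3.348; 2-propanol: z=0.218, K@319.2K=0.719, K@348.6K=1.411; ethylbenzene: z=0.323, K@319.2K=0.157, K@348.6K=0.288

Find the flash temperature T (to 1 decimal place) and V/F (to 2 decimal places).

T = 321.0 K, V/F = 0.16

Adiabatic flash: solve Rachford–Rice at each trial T, then check hF = ψ·hV(T) + (1−ψ)·hL(T).
  T = 319.2 K: K = (1.847, 0.719, 0.157), RR gives ψ = 0.097, H_out = 3.399 kJ/mol
  T = 348.6 K: K = (3.348, 1.411, 0.288), RR gives ψ = 0.718, H_out = 29.441 kJ/mol
  T = 333.9 K: K = (2.519, 1.022, 0.215), RR gives ψ = 0.482, H_out = 19.354 kJ/mol
  T = 326.5 K: K = (2.162, 0.860, 0.184), RR gives ψ = 0.321, H_out = 12.574 kJ/mol
  T = 322.9 K: K = (2.002, 0.788, 0.170), RR gives ψ = 0.221, H_out = 8.472 kJ/mol
  T = 321.0 K: K = (1.922, 0.752, 0.163), RR gives ψ = 0.161, H_out = 5.996 kJ/mol
Linear interpolation between T = 321.0 (H_out = 5.996) and T = 322.9 (H_out = 8.472) on hF = 6.027 gives T ≈ 321.0 K, at which ψ = 0.16.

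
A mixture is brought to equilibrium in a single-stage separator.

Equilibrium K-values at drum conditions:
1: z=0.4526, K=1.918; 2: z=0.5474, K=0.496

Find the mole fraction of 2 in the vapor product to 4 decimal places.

y_2 = 0.3202

Material balance + equilibrium reduce to Σ zᵢ(Kᵢ−1)/(1+V/F(Kᵢ−1)) = 0.
Feasibility: ΣzᵢKᵢ = 1.1396, Σzᵢ/Kᵢ = 1.3396 — both > 1, two phases present.
Newton–Raphson from V/F = 0.56:
  V/F = 0.5600: g = -0.10996, g' = -0.4363 → V/F = 0.3080
  V/F = 0.3080: g = -0.00266, g' = -0.4267 → V/F = 0.3017
Converged at V/F = 0.3017.
Compositions from xᵢ = zᵢ/(1+V/F(Kᵢ−1)), yᵢ = Kᵢxᵢ:
  1: x = 0.3544, y = 0.6798
  2: x = 0.6456, y = 0.3202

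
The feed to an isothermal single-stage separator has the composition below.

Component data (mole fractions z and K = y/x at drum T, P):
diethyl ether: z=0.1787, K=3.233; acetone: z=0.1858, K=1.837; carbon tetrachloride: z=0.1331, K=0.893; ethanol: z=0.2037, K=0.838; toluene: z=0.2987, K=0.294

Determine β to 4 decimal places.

β = 0.3730

Iterate (Newton) starting at β = 0.56:
  β = 0.5600: g = -0.11702, g' = -0.6517 → β = 0.3804
  β = 0.3804: g = -0.00463, g' = -0.6214 → β = 0.3730
Converged at β = 0.3730.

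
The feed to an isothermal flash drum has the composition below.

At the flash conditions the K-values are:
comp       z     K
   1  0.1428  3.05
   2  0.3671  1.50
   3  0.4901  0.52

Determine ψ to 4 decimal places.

Rachford–Rice: g(ψ) = Σ zᵢ(Kᵢ−1)/(1+ψ(Kᵢ−1)) = 0.
g(0) = ΣzᵢKᵢ − 1 = 0.2410 and g(1) = 1 − Σzᵢ/Kᵢ = -0.2341, so a root lies in (0, 1).
Iterate (Newton) starting at ψ = 0.34:
  ψ = 0.3400: g = 0.04826, g' = -0.4367 → ψ = 0.4505
  ψ = 0.4505: g = 0.00184, g' = -0.4072 → ψ = 0.4550
Converged at ψ = 0.4550.

ψ = 0.4550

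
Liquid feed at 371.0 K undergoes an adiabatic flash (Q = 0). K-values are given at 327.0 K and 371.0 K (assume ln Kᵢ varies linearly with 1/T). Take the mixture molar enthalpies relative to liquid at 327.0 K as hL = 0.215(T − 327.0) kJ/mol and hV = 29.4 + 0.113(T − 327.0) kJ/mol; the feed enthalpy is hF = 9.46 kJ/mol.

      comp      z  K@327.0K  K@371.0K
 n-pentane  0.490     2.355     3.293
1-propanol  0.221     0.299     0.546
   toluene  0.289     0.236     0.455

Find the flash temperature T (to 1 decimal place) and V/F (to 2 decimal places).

Adiabatic flash: solve Rachford–Rice at each trial T, then check hF = ψ·hV(T) + (1−ψ)·hL(T).
  T = 327.0 K: K = (2.355, 0.299, 0.236), RR gives ψ = 0.288, H_out = 8.480 kJ/mol
  T = 371.0 K: K = (3.293, 0.546, 0.455), RR gives ψ = 0.742, H_out = 27.951 kJ/mol
  T = 349.0 K: K = (2.814, 0.412, 0.335), RR gives ψ = 0.493, H_out = 18.117 kJ/mol
  T = 338.0 K: K = (2.582, 0.353, 0.283), RR gives ψ = 0.390, H_out = 13.398 kJ/mol
  T = 332.5 K: K = (2.468, 0.325, 0.259), RR gives ψ = 0.340, H_out = 10.981 kJ/mol
  T = 329.8 K: K = (2.412, 0.312, 0.247), RR gives ψ = 0.315, H_out = 9.766 kJ/mol
  T = 328.4 K: K = (2.384, 0.306, 0.242), RR gives ψ = 0.302, H_out = 9.126 kJ/mol
Linear interpolation between T = 328.4 (H_out = 9.126) and T = 329.8 (H_out = 9.766) on hF = 9.46 gives T ≈ 329.1 K, at which ψ = 0.31.

T = 329.1 K, V/F = 0.31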